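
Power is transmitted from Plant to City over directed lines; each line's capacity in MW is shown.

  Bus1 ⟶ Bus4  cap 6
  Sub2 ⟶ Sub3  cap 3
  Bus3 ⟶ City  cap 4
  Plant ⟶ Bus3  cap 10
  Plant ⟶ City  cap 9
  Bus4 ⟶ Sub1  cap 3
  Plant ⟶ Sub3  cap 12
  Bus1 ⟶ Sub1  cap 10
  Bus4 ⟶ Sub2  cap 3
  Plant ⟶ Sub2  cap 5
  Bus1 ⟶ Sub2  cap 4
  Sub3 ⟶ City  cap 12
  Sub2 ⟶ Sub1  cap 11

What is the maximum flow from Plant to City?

Augment Plant→City: bottleneck 9, flow now 9.
Augment Plant→Bus3→City: bottleneck 4, flow now 13.
Augment Plant→Sub3→City: bottleneck 12, flow now 25.
No augmenting path remains; maximum flow = 25.
In the residual graph, reachable from Plant: {Plant, Sub2, Sub1, Bus3, Sub3}.
Min-cut edges: Plant→City (9), Bus3→City (4), Sub3→City (12); capacity 9 + 4 + 12 = 25.
This cut is saturated, so no flow can exceed 25.

25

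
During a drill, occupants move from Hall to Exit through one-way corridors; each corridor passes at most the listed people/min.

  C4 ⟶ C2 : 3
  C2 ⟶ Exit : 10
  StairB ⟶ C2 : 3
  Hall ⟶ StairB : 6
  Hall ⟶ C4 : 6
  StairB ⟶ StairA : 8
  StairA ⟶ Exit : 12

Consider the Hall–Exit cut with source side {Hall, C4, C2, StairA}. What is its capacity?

Edges leaving {Hall, C4, C2, StairA}: Hall→StairB (6), C2→Exit (10), StairA→Exit (12).
Cut capacity = 6 + 10 + 12 = 28.

28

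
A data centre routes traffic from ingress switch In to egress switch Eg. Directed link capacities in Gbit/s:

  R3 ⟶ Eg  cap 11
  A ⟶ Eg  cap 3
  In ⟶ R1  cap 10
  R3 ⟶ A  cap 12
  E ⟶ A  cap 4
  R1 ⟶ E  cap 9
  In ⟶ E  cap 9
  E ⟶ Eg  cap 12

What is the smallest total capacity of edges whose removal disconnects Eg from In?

Augment In→E→Eg: bottleneck 9, flow now 9.
Augment In→R1→E→Eg: bottleneck 3, flow now 12.
Augment In→R1→E→A→Eg: bottleneck 3, flow now 15.
No augmenting path remains; maximum flow = 15.
By max-flow min-cut, the minimum cut capacity equals the max flow.
In the residual graph, reachable from In: {In, R1, E, A}.
Min-cut edges: E→Eg (12), A→Eg (3); capacity 12 + 3 = 15.

15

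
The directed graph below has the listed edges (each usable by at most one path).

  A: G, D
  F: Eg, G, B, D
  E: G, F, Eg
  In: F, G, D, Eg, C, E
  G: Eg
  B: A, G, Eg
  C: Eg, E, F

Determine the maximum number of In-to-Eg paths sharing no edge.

Assign every edge capacity 1; by Menger, the answer equals the max flow.
Path In→Eg (+1); total 1.
Path In→C→Eg (+1); total 2.
Path In→E→Eg (+1); total 3.
Path In→F→Eg (+1); total 4.
Path In→G→Eg (+1); total 5.
No residual In→Eg path; max flow = 5.
Certifying cut of size 5: {In→C, In→E, In→Eg, In→F, In→G}.

5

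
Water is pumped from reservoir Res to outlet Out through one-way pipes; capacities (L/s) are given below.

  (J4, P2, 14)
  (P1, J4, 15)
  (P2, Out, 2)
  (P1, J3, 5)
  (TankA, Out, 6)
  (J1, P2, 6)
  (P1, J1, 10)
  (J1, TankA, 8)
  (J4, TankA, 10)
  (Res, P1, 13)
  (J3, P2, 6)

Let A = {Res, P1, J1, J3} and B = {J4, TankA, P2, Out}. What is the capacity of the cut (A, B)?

Edges leaving {Res, P1, J1, J3}: P1→J4 (15), J1→TankA (8), J1→P2 (6), J3→P2 (6).
Cut capacity = 15 + 8 + 6 + 6 = 35.

35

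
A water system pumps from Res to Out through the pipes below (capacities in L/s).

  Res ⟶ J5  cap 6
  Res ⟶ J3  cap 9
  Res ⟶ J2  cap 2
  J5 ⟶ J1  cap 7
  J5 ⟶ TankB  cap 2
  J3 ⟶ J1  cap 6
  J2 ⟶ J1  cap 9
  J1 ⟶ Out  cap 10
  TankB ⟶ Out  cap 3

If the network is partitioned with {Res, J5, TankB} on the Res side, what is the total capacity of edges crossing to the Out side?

21

Edges leaving {Res, J5, TankB}: Res→J3 (9), Res→J2 (2), J5→J1 (7), TankB→Out (3).
Cut capacity = 9 + 2 + 7 + 3 = 21.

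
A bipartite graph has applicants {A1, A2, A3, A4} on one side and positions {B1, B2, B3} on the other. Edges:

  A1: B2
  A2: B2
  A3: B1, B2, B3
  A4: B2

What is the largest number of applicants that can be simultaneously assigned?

Unit-capacity flow: source→left, listed edges, right→sink; max matching = max flow.
Augmenting path A1→B2 (+1); matched 1.
Augmenting path A3→B1 (+1); matched 2.
No augmenting path remains; maximum matching = 2.
König certificate: {A3, B2} is a vertex cover of size 2 (every listed pair touches it), so no matching can be larger.

2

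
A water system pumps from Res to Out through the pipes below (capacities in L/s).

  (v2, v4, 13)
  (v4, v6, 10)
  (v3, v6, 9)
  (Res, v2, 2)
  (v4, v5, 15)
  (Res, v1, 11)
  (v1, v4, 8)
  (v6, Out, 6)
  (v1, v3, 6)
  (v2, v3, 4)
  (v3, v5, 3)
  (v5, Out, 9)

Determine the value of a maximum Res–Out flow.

13

Augment Res→v1→v3→v5→Out: bottleneck 3, flow now 3.
Augment Res→v1→v3→v6→Out: bottleneck 3, flow now 6.
Augment Res→v1→v4→v5→Out: bottleneck 5, flow now 11.
Augment Res→v2→v3→v6→Out: bottleneck 2, flow now 13.
No augmenting path remains; maximum flow = 13.
In the residual graph, reachable from Res: {Res}.
Min-cut edges: Res→v1 (11), Res→v2 (2); capacity 11 + 2 = 13.
This cut is saturated, so no flow can exceed 13.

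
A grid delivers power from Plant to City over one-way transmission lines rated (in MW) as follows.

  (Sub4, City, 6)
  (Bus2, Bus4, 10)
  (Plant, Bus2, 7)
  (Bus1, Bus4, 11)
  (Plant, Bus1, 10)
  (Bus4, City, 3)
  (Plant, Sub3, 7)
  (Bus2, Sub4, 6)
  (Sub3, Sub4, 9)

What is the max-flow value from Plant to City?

9

Augment Plant→Bus2→Sub4→City: bottleneck 6, flow now 6.
Augment Plant→Bus2→Bus4→City: bottleneck 1, flow now 7.
Augment Plant→Bus1→Bus4→City: bottleneck 2, flow now 9.
No augmenting path remains; maximum flow = 9.
In the residual graph, reachable from Plant: {Plant, Bus2, Bus1, Sub3, Sub4, Bus4}.
Min-cut edges: Sub4→City (6), Bus4→City (3); capacity 6 + 3 = 9.
This cut is saturated, so no flow can exceed 9.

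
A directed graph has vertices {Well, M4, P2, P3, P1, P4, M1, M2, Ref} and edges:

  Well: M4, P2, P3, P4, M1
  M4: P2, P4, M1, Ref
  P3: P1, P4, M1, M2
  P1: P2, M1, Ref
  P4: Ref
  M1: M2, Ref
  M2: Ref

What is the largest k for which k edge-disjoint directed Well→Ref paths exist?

Assign every edge capacity 1; by Menger, the answer equals the max flow.
Path Well→M4→Ref (+1); total 1.
Path Well→P4→Ref (+1); total 2.
Path Well→M1→Ref (+1); total 3.
Path Well→P3→P1→Ref (+1); total 4.
No residual Well→Ref path; max flow = 4.
Certifying cut of size 4: {Well→M1, Well→M4, Well→P3, Well→P4}.

4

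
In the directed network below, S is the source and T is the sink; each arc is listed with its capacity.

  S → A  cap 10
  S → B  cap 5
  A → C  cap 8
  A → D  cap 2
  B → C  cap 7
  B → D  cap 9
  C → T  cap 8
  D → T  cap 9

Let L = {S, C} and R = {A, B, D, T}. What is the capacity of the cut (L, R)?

23

Edges leaving {S, C}: S→A (10), S→B (5), C→T (8).
Cut capacity = 10 + 5 + 8 = 23.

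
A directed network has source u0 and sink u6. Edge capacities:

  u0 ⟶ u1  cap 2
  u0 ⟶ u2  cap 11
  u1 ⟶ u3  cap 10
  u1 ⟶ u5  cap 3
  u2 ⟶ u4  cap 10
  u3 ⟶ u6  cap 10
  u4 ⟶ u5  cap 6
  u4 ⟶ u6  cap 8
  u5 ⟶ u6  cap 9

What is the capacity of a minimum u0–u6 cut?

12

Augment u0→u1→u3→u6: bottleneck 2, flow now 2.
Augment u0→u2→u4→u6: bottleneck 8, flow now 10.
Augment u0→u2→u4→u5→u6: bottleneck 2, flow now 12.
No augmenting path remains; maximum flow = 12.
By max-flow min-cut, the minimum cut capacity equals the max flow.
In the residual graph, reachable from u0: {u0, u2}.
Min-cut edges: u0→u1 (2), u2→u4 (10); capacity 2 + 10 = 12.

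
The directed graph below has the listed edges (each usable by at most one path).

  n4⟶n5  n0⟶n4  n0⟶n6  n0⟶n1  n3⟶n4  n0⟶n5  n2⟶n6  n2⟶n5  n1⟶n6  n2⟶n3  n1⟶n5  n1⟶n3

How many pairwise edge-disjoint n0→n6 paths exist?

2

Assign every edge capacity 1; by Menger, the answer equals the max flow.
Path n0→n6 (+1); total 1.
Path n0→n1→n6 (+1); total 2.
No residual n0→n6 path; max flow = 2.
Certifying cut of size 2: {n0→n1, n0→n6}.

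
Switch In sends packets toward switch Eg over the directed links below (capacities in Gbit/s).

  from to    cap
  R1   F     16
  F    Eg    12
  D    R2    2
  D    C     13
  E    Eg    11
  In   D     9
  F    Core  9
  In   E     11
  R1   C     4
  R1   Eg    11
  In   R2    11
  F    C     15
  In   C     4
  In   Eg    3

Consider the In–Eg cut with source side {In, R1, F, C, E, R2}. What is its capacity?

55

Edges leaving {In, R1, F, C, E, R2}: In→D (9), In→Eg (3), R1→Eg (11), F→Core (9), F→Eg (12), E→Eg (11).
Cut capacity = 9 + 3 + 11 + 9 + 12 + 11 = 55.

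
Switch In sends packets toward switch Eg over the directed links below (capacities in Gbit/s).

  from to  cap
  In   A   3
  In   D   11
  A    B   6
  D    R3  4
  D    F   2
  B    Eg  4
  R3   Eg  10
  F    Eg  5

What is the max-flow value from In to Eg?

Augment In→A→B→Eg: bottleneck 3, flow now 3.
Augment In→D→R3→Eg: bottleneck 4, flow now 7.
Augment In→D→F→Eg: bottleneck 2, flow now 9.
No augmenting path remains; maximum flow = 9.
In the residual graph, reachable from In: {In, D}.
Min-cut edges: In→A (3), D→R3 (4), D→F (2); capacity 3 + 4 + 2 = 9.
This cut is saturated, so no flow can exceed 9.

9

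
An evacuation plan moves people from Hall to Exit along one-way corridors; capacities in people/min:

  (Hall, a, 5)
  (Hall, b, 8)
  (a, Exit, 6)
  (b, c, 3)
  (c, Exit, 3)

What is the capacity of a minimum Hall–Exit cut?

Augment Hall→a→Exit: bottleneck 5, flow now 5.
Augment Hall→b→c→Exit: bottleneck 3, flow now 8.
No augmenting path remains; maximum flow = 8.
By max-flow min-cut, the minimum cut capacity equals the max flow.
In the residual graph, reachable from Hall: {Hall, b}.
Min-cut edges: Hall→a (5), b→c (3); capacity 5 + 3 = 8.

8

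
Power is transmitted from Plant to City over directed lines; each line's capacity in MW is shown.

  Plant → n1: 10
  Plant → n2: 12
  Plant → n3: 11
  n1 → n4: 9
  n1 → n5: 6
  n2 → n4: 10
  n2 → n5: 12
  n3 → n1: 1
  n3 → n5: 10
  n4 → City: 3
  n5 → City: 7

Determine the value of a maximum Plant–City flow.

10

Augment Plant→n1→n4→City: bottleneck 3, flow now 3.
Augment Plant→n1→n5→City: bottleneck 6, flow now 9.
Augment Plant→n2→n5→City: bottleneck 1, flow now 10.
No augmenting path remains; maximum flow = 10.
In the residual graph, reachable from Plant: {Plant, n1, n2, n3, n4, n5}.
Min-cut edges: n4→City (3), n5→City (7); capacity 3 + 7 = 10.
This cut is saturated, so no flow can exceed 10.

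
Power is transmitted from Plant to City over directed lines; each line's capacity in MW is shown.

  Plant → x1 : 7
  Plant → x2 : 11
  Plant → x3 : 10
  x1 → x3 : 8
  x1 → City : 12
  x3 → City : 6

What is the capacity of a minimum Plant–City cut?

13

Augment Plant→x1→City: bottleneck 7, flow now 7.
Augment Plant→x3→City: bottleneck 6, flow now 13.
No augmenting path remains; maximum flow = 13.
By max-flow min-cut, the minimum cut capacity equals the max flow.
In the residual graph, reachable from Plant: {Plant, x2, x3}.
Min-cut edges: Plant→x1 (7), x3→City (6); capacity 7 + 6 = 13.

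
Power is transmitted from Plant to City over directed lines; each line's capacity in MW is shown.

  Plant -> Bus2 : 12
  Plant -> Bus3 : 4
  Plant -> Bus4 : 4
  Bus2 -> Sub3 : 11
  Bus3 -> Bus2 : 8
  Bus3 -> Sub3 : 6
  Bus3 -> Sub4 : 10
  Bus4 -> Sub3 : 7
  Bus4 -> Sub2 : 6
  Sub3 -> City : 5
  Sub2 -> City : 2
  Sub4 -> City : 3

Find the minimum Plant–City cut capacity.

Augment Plant→Bus2→Sub3→City: bottleneck 5, flow now 5.
Augment Plant→Bus3→Sub4→City: bottleneck 3, flow now 8.
Augment Plant→Bus4→Sub2→City: bottleneck 2, flow now 10.
No augmenting path remains; maximum flow = 10.
By max-flow min-cut, the minimum cut capacity equals the max flow.
In the residual graph, reachable from Plant: {Plant, Bus2, Bus3, Bus4, Sub3, Sub2, Sub4}.
Min-cut edges: Sub3→City (5), Sub2→City (2), Sub4→City (3); capacity 5 + 2 + 3 = 10.

10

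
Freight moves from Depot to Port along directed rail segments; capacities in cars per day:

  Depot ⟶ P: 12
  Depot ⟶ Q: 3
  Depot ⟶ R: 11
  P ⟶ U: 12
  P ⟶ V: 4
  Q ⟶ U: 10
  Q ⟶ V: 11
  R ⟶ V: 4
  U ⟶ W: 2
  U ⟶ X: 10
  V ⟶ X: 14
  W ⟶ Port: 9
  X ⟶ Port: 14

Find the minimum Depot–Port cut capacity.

Augment Depot→P→U→W→Port: bottleneck 2, flow now 2.
Augment Depot→P→U→X→Port: bottleneck 10, flow now 12.
Augment Depot→Q→V→X→Port: bottleneck 3, flow now 15.
Augment Depot→R→V→X→Port: bottleneck 1, flow now 16.
No augmenting path remains; maximum flow = 16.
By max-flow min-cut, the minimum cut capacity equals the max flow.
In the residual graph, reachable from Depot: {Depot, P, Q, R, U, V, X}.
Min-cut edges: U→W (2), X→Port (14); capacity 2 + 14 = 16.

16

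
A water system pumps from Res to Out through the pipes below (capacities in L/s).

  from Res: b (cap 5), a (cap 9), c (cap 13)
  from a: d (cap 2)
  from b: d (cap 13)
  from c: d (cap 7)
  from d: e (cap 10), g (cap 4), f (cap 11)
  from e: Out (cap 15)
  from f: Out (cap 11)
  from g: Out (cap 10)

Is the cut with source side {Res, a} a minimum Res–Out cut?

No — its capacity is 20, but the minimum cut has capacity 14.

Given cut capacity: 5 + 13 + 2 = 20.
Augment Res→a→d→e→Out: bottleneck 2, flow now 2.
Augment Res→b→d→e→Out: bottleneck 5, flow now 7.
Augment Res→c→d→e→Out: bottleneck 3, flow now 10.
Augment Res→c→d→f→Out: bottleneck 4, flow now 14.
No augmenting path remains; maximum flow = 14.
In the residual graph, reachable from Res: {Res, a, c}.
Min-cut edges: Res→b (5), a→d (2), c→d (7); capacity 5 + 2 + 7 = 14.
Cut capacity 20 exceeds the max flow 14, so it is not minimum.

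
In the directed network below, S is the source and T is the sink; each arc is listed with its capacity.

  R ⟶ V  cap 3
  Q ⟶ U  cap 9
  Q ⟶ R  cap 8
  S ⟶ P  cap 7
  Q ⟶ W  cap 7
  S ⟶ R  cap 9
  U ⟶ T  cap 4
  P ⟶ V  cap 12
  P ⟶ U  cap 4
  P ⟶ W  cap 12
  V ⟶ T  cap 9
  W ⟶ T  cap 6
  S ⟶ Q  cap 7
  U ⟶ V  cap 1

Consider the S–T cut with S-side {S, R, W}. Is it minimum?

No — its capacity is 23, but the minimum cut has capacity 17.

Given cut capacity: 7 + 7 + 3 + 6 = 23.
Augment S→P→U→T: bottleneck 4, flow now 4.
Augment S→P→V→T: bottleneck 3, flow now 7.
Augment S→Q→W→T: bottleneck 6, flow now 13.
Augment S→R→V→T: bottleneck 3, flow now 16.
Augment S→Q→U→V→T: bottleneck 1, flow now 17.
No augmenting path remains; maximum flow = 17.
In the residual graph, reachable from S: {S, R}.
Min-cut edges: S→P (7), S→Q (7), R→V (3); capacity 7 + 7 + 3 = 17.
Cut capacity 23 exceeds the max flow 17, so it is not minimum.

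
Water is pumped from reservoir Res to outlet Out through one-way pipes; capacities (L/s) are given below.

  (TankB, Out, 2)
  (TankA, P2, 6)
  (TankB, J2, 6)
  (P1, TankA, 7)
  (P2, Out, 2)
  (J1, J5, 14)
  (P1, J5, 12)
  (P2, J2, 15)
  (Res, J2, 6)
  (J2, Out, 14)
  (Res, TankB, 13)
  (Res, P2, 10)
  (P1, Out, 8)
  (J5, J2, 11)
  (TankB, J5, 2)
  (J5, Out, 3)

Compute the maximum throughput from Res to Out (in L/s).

Augment Res→TankB→Out: bottleneck 2, flow now 2.
Augment Res→P2→Out: bottleneck 2, flow now 4.
Augment Res→J2→Out: bottleneck 6, flow now 10.
Augment Res→TankB→J5→Out: bottleneck 2, flow now 12.
Augment Res→TankB→J2→Out: bottleneck 6, flow now 18.
Augment Res→P2→J2→Out: bottleneck 2, flow now 20.
No augmenting path remains; maximum flow = 20.
In the residual graph, reachable from Res: {Res, TankB, P2, J2}.
Min-cut edges: TankB→J5 (2), TankB→Out (2), P2→Out (2), J2→Out (14); capacity 2 + 2 + 2 + 14 = 20.
This cut is saturated, so no flow can exceed 20.

20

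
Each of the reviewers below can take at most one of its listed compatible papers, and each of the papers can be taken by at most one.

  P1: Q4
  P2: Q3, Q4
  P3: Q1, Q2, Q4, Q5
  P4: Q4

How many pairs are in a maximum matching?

3

Unit-capacity flow: source→left, listed edges, right→sink; max matching = max flow.
Augmenting path P1→Q4 (+1); matched 1.
Augmenting path P2→Q3 (+1); matched 2.
Augmenting path P3→Q1 (+1); matched 3.
No augmenting path remains; maximum matching = 3.
König certificate: {P2, P3, Q4} is a vertex cover of size 3 (every listed pair touches it), so no matching can be larger.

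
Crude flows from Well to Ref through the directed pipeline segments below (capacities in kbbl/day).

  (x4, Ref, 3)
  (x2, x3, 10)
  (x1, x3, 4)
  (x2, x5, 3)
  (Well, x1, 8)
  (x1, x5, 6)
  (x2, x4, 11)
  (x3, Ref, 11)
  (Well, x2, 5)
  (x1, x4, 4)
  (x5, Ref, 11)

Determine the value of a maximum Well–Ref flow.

13

Augment Well→x1→x3→Ref: bottleneck 4, flow now 4.
Augment Well→x1→x4→Ref: bottleneck 3, flow now 7.
Augment Well→x1→x5→Ref: bottleneck 1, flow now 8.
Augment Well→x2→x3→Ref: bottleneck 5, flow now 13.
No augmenting path remains; maximum flow = 13.
In the residual graph, reachable from Well: {Well}.
Min-cut edges: Well→x1 (8), Well→x2 (5); capacity 8 + 5 = 13.
This cut is saturated, so no flow can exceed 13.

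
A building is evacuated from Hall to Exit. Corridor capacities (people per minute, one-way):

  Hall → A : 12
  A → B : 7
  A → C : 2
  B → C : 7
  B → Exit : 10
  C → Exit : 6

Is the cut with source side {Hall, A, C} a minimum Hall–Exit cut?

Given cut capacity: 7 + 6 = 13.
Augment Hall→A→B→Exit: bottleneck 7, flow now 7.
Augment Hall→A→C→Exit: bottleneck 2, flow now 9.
No augmenting path remains; maximum flow = 9.
In the residual graph, reachable from Hall: {Hall, A}.
Min-cut edges: A→B (7), A→C (2); capacity 7 + 2 = 9.
Cut capacity 13 exceeds the max flow 9, so it is not minimum.

No — its capacity is 13, but the minimum cut has capacity 9.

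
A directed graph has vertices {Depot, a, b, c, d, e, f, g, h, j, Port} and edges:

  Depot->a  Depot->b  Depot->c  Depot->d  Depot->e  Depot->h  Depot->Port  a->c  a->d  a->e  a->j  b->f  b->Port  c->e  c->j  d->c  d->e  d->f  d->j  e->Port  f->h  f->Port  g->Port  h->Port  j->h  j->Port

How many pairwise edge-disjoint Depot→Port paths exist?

Assign every edge capacity 1; by Menger, the answer equals the max flow.
Path Depot→Port (+1); total 1.
Path Depot→b→Port (+1); total 2.
Path Depot→e→Port (+1); total 3.
Path Depot→h→Port (+1); total 4.
Path Depot→a→j→Port (+1); total 5.
Path Depot→d→f→Port (+1); total 6.
No residual Depot→Port path; max flow = 6.
Certifying cut of size 6: {Depot→Port, Depot→b, d→f, e→Port, h→Port, j→Port}.

6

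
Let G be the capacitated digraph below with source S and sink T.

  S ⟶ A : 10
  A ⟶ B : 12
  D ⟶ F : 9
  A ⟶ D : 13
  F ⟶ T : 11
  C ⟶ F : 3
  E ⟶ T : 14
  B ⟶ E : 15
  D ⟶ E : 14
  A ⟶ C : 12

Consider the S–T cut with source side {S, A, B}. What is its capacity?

Edges leaving {S, A, B}: A→C (12), A→D (13), B→E (15).
Cut capacity = 12 + 13 + 15 = 40.

40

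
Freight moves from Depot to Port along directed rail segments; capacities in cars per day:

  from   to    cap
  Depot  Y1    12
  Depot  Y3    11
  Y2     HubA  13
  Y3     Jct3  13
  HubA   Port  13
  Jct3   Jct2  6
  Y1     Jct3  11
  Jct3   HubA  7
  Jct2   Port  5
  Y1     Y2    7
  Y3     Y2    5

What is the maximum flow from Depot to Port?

Augment Depot→Y3→Y2→HubA→Port: bottleneck 5, flow now 5.
Augment Depot→Y3→Jct3→Jct2→Port: bottleneck 5, flow now 10.
Augment Depot→Y3→Jct3→HubA→Port: bottleneck 1, flow now 11.
Augment Depot→Y1→Y2→HubA→Port: bottleneck 7, flow now 18.
No augmenting path remains; maximum flow = 18.
In the residual graph, reachable from Depot: {Depot, Y3, Y1, Y2, Jct3, Jct2, HubA}.
Min-cut edges: Jct2→Port (5), HubA→Port (13); capacity 5 + 13 = 18.
This cut is saturated, so no flow can exceed 18.

18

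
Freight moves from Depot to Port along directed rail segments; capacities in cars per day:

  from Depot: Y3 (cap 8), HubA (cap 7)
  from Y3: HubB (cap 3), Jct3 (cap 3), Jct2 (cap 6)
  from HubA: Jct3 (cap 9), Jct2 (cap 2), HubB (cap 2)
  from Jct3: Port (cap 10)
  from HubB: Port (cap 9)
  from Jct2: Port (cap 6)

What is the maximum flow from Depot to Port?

Augment Depot→Y3→Jct3→Port: bottleneck 3, flow now 3.
Augment Depot→Y3→HubB→Port: bottleneck 3, flow now 6.
Augment Depot→Y3→Jct2→Port: bottleneck 2, flow now 8.
Augment Depot→HubA→Jct3→Port: bottleneck 7, flow now 15.
No augmenting path remains; maximum flow = 15.
In the residual graph, reachable from Depot: {Depot}.
Min-cut edges: Depot→Y3 (8), Depot→HubA (7); capacity 8 + 7 = 15.
This cut is saturated, so no flow can exceed 15.

15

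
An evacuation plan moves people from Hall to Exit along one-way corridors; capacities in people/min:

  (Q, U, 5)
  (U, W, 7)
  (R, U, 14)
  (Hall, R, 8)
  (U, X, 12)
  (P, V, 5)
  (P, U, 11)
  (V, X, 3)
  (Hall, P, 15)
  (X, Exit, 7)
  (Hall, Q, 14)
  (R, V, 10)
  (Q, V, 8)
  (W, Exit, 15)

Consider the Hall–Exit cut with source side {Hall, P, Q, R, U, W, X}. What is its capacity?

Edges leaving {Hall, P, Q, R, U, W, X}: P→V (5), Q→V (8), R→V (10), W→Exit (15), X→Exit (7).
Cut capacity = 5 + 8 + 10 + 15 + 7 = 45.

45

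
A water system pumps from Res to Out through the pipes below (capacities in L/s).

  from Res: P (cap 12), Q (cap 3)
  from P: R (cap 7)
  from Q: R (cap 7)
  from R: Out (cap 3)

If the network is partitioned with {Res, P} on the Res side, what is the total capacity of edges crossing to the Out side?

Edges leaving {Res, P}: Res→Q (3), P→R (7).
Cut capacity = 3 + 7 = 10.

10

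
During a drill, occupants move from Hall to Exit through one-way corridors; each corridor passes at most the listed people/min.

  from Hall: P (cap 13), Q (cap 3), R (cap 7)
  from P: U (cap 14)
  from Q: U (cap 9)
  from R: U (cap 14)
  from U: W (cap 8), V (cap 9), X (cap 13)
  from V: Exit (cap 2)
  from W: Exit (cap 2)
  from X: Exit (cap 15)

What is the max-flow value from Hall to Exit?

Augment Hall→P→U→V→Exit: bottleneck 2, flow now 2.
Augment Hall→P→U→W→Exit: bottleneck 2, flow now 4.
Augment Hall→P→U→X→Exit: bottleneck 9, flow now 13.
Augment Hall→Q→U→X→Exit: bottleneck 3, flow now 16.
Augment Hall→R→U→X→Exit: bottleneck 1, flow now 17.
No augmenting path remains; maximum flow = 17.
In the residual graph, reachable from Hall: {Hall, P, Q, R, U, V, W}.
Min-cut edges: U→X (13), V→Exit (2), W→Exit (2); capacity 13 + 2 + 2 = 17.
This cut is saturated, so no flow can exceed 17.

17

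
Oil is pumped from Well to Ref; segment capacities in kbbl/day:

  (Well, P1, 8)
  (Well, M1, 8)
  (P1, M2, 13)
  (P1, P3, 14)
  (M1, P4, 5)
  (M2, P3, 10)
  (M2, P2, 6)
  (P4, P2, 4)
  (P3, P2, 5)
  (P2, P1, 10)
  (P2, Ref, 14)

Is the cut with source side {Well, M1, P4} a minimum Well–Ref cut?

Yes — it is a minimum cut (capacity 12).

Given cut capacity: 8 + 4 = 12.
Augment Well→P1→M2→P2→Ref: bottleneck 6, flow now 6.
Augment Well→P1→P3→P2→Ref: bottleneck 2, flow now 8.
Augment Well→M1→P4→P2→Ref: bottleneck 4, flow now 12.
No augmenting path remains; maximum flow = 12.
Cut capacity 12 equals the max flow, so it is a minimum cut.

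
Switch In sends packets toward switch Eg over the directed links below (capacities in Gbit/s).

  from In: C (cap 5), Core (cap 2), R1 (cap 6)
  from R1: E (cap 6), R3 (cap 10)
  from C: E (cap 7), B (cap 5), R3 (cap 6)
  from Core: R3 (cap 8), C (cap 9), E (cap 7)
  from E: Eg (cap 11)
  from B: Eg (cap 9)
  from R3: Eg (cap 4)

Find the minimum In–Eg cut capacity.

Augment In→R1→E→Eg: bottleneck 6, flow now 6.
Augment In→C→E→Eg: bottleneck 5, flow now 11.
Augment In→Core→R3→Eg: bottleneck 2, flow now 13.
No augmenting path remains; maximum flow = 13.
By max-flow min-cut, the minimum cut capacity equals the max flow.
In the residual graph, reachable from In: {In}.
Min-cut edges: In→R1 (6), In→C (5), In→Core (2); capacity 6 + 5 + 2 = 13.

13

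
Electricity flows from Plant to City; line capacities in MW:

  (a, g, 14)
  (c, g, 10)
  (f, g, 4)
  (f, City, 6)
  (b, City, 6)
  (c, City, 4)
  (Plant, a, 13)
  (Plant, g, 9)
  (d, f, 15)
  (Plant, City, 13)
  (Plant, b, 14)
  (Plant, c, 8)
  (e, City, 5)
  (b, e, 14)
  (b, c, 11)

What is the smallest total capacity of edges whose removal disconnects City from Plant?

28

Augment Plant→City: bottleneck 13, flow now 13.
Augment Plant→b→City: bottleneck 6, flow now 19.
Augment Plant→c→City: bottleneck 4, flow now 23.
Augment Plant→b→e→City: bottleneck 5, flow now 28.
No augmenting path remains; maximum flow = 28.
By max-flow min-cut, the minimum cut capacity equals the max flow.
In the residual graph, reachable from Plant: {Plant, a, b, c, e, g}.
Min-cut edges: Plant→City (13), b→City (6), c→City (4), e→City (5); capacity 13 + 6 + 4 + 5 = 28.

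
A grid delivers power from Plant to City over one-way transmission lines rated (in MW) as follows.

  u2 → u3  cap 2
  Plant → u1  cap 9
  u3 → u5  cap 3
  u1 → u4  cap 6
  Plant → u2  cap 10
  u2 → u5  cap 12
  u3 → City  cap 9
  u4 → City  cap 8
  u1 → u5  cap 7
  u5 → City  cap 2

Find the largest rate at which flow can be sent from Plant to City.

10

Augment Plant→u1→u4→City: bottleneck 6, flow now 6.
Augment Plant→u1→u5→City: bottleneck 2, flow now 8.
Augment Plant→u2→u3→City: bottleneck 2, flow now 10.
No augmenting path remains; maximum flow = 10.
In the residual graph, reachable from Plant: {Plant, u1, u2, u5}.
Min-cut edges: u1→u4 (6), u2→u3 (2), u5→City (2); capacity 6 + 2 + 2 = 10.
This cut is saturated, so no flow can exceed 10.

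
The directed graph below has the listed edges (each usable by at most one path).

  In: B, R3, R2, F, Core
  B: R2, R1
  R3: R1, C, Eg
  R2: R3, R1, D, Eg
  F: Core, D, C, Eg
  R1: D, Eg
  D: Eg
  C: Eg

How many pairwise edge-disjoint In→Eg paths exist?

Assign every edge capacity 1; by Menger, the answer equals the max flow.
Path In→R3→Eg (+1); total 1.
Path In→R2→Eg (+1); total 2.
Path In→F→Eg (+1); total 3.
Path In→B→R1→Eg (+1); total 4.
No residual In→Eg path; max flow = 4.
Certifying cut of size 4: {In→B, In→F, In→R2, In→R3}.

4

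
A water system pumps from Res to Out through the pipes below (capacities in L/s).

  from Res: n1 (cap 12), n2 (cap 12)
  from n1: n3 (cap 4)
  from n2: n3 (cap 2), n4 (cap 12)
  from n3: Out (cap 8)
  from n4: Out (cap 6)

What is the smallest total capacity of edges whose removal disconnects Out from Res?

12

Augment Res→n1→n3→Out: bottleneck 4, flow now 4.
Augment Res→n2→n3→Out: bottleneck 2, flow now 6.
Augment Res→n2→n4→Out: bottleneck 6, flow now 12.
No augmenting path remains; maximum flow = 12.
By max-flow min-cut, the minimum cut capacity equals the max flow.
In the residual graph, reachable from Res: {Res, n1, n2, n4}.
Min-cut edges: n1→n3 (4), n2→n3 (2), n4→Out (6); capacity 4 + 2 + 6 = 12.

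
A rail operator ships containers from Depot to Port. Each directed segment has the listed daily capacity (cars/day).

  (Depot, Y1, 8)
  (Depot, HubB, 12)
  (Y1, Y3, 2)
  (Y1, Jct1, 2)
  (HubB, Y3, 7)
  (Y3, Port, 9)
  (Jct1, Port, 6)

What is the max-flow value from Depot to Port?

11

Augment Depot→Y1→Y3→Port: bottleneck 2, flow now 2.
Augment Depot→Y1→Jct1→Port: bottleneck 2, flow now 4.
Augment Depot→HubB→Y3→Port: bottleneck 7, flow now 11.
No augmenting path remains; maximum flow = 11.
In the residual graph, reachable from Depot: {Depot, Y1, HubB}.
Min-cut edges: Y1→Y3 (2), Y1→Jct1 (2), HubB→Y3 (7); capacity 2 + 2 + 7 = 11.
This cut is saturated, so no flow can exceed 11.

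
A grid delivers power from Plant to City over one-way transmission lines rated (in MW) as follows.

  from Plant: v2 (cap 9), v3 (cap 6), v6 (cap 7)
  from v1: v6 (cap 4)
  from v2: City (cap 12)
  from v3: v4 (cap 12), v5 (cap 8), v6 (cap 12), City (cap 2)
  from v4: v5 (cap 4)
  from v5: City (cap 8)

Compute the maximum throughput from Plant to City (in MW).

Augment Plant→v2→City: bottleneck 9, flow now 9.
Augment Plant→v3→City: bottleneck 2, flow now 11.
Augment Plant→v3→v5→City: bottleneck 4, flow now 15.
No augmenting path remains; maximum flow = 15.
In the residual graph, reachable from Plant: {Plant, v6}.
Min-cut edges: Plant→v2 (9), Plant→v3 (6); capacity 9 + 6 = 15.
This cut is saturated, so no flow can exceed 15.

15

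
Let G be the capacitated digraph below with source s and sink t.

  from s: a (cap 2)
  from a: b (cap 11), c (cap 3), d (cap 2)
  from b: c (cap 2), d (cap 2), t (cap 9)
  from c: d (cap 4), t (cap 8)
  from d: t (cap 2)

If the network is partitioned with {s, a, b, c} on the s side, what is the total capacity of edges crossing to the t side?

25

Edges leaving {s, a, b, c}: a→d (2), b→d (2), b→t (9), c→d (4), c→t (8).
Cut capacity = 2 + 2 + 9 + 4 + 8 = 25.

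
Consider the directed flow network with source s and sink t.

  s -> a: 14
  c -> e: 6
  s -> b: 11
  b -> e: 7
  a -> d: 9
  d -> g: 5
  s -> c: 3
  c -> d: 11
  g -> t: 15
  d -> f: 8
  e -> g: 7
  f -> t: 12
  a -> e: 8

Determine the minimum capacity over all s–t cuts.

Augment s→a→d→f→t: bottleneck 8, flow now 8.
Augment s→a→d→g→t: bottleneck 1, flow now 9.
Augment s→a→e→g→t: bottleneck 5, flow now 14.
Augment s→b→e→g→t: bottleneck 2, flow now 16.
Augment s→c→d→g→t: bottleneck 3, flow now 19.
No augmenting path remains; maximum flow = 19.
By max-flow min-cut, the minimum cut capacity equals the max flow.
In the residual graph, reachable from s: {s, a, b, e}.
Min-cut edges: s→c (3), a→d (9), e→g (7); capacity 3 + 9 + 7 = 19.

19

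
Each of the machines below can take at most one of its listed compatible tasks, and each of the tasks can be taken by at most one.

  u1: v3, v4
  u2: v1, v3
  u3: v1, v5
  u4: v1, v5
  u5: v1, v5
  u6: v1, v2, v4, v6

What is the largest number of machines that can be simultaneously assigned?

Unit-capacity flow: source→left, listed edges, right→sink; max matching = max flow.
Augmenting path u1→v3 (+1); matched 1.
Augmenting path u2→v1 (+1); matched 2.
Augmenting path u3→v5 (+1); matched 3.
Augmenting path u6→v2 (+1); matched 4.
Augmenting path u4→v1→u2→v3→u1→v4 (+1); matched 5.
No augmenting path remains; maximum matching = 5.
König certificate: {u1, u2, u6, v1, v5} is a vertex cover of size 5 (every listed pair touches it), so no matching can be larger.

5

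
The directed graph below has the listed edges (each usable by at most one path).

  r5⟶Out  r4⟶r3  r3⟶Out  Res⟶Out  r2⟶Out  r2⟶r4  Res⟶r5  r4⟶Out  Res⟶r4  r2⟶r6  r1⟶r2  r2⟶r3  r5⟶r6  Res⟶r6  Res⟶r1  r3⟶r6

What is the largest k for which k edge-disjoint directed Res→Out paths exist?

4

Assign every edge capacity 1; by Menger, the answer equals the max flow.
Path Res→Out (+1); total 1.
Path Res→r4→Out (+1); total 2.
Path Res→r5→Out (+1); total 3.
Path Res→r1→r2→Out (+1); total 4.
No residual Res→Out path; max flow = 4.
Certifying cut of size 4: {Res→Out, Res→r1, Res→r4, Res→r5}.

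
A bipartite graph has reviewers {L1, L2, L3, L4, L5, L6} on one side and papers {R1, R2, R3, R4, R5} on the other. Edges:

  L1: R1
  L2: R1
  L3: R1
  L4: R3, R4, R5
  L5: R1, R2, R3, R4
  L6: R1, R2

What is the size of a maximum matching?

4

Unit-capacity flow: source→left, listed edges, right→sink; max matching = max flow.
Augmenting path L1→R1 (+1); matched 1.
Augmenting path L4→R3 (+1); matched 2.
Augmenting path L5→R2 (+1); matched 3.
Augmenting path L6→R2→L5→R4 (+1); matched 4.
No augmenting path remains; maximum matching = 4.
König certificate: {L4, L5, L6, R1} is a vertex cover of size 4 (every listed pair touches it), so no matching can be larger.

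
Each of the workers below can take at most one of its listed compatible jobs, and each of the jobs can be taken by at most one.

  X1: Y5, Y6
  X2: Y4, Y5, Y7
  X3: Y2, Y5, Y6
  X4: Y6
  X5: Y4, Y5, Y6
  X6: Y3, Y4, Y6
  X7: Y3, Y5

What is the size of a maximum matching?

6

Unit-capacity flow: source→left, listed edges, right→sink; max matching = max flow.
Augmenting path X1→Y5 (+1); matched 1.
Augmenting path X2→Y4 (+1); matched 2.
Augmenting path X3→Y2 (+1); matched 3.
Augmenting path X4→Y6 (+1); matched 4.
Augmenting path X6→Y3 (+1); matched 5.
Augmenting path X5→Y4→X2→Y7 (+1); matched 6.
No augmenting path remains; maximum matching = 6.
König certificate: {X2, X3, Y3, Y4, Y5, Y6} is a vertex cover of size 6 (every listed pair touches it), so no matching can be larger.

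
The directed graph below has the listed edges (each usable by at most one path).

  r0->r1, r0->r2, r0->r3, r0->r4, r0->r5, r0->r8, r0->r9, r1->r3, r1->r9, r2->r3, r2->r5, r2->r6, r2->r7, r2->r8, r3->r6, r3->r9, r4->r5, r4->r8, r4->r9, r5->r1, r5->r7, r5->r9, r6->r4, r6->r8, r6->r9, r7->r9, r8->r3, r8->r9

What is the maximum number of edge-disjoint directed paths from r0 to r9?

Assign every edge capacity 1; by Menger, the answer equals the max flow.
Path r0→r9 (+1); total 1.
Path r0→r1→r9 (+1); total 2.
Path r0→r3→r9 (+1); total 3.
Path r0→r4→r9 (+1); total 4.
Path r0→r5→r9 (+1); total 5.
Path r0→r8→r9 (+1); total 6.
Path r0→r2→r6→r9 (+1); total 7.
No residual r0→r9 path; max flow = 7.
Certifying cut of size 7: {r0→r1, r0→r2, r0→r3, r0→r4, r0→r5, r0→r8, r0→r9}.

7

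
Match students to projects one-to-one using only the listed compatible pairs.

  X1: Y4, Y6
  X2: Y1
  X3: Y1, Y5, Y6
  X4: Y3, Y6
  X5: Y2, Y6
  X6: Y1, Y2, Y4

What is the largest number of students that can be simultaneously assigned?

Unit-capacity flow: source→left, listed edges, right→sink; max matching = max flow.
Augmenting path X1→Y4 (+1); matched 1.
Augmenting path X2→Y1 (+1); matched 2.
Augmenting path X3→Y5 (+1); matched 3.
Augmenting path X4→Y3 (+1); matched 4.
Augmenting path X5→Y2 (+1); matched 5.
Augmenting path X6→Y2→X5→Y6 (+1); matched 6.
No augmenting path remains; maximum matching = 6.
König certificate: {X1, X2, X3, X4, X5, X6} is a vertex cover of size 6 (every listed pair touches it), so no matching can be larger.

6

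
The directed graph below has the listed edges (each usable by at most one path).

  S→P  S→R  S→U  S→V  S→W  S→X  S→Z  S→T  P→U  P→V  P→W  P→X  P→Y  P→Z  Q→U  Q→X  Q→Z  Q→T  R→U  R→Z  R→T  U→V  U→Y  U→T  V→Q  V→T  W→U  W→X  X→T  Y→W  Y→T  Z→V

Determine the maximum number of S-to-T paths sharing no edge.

7

Assign every edge capacity 1; by Menger, the answer equals the max flow.
Path S→T (+1); total 1.
Path S→R→T (+1); total 2.
Path S→U→T (+1); total 3.
Path S→V→T (+1); total 4.
Path S→X→T (+1); total 5.
Path S→P→Y→T (+1); total 6.
Path S→Z→V→Q→T (+1); total 7.
No residual S→T path; max flow = 7.
Certifying cut of size 7: {S→R, S→T, U→T, V→Q, V→T, X→T, Y→T}.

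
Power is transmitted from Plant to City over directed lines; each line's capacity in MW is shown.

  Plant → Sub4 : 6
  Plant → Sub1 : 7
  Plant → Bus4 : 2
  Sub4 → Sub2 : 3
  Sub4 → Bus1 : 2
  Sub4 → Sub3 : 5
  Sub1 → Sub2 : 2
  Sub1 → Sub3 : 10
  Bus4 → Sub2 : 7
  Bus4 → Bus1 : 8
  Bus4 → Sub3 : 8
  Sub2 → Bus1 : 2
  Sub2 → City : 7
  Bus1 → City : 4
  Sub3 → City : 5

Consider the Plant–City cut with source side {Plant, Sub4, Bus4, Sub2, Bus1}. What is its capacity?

31

Edges leaving {Plant, Sub4, Bus4, Sub2, Bus1}: Plant→Sub1 (7), Sub4→Sub3 (5), Bus4→Sub3 (8), Sub2→City (7), Bus1→City (4).
Cut capacity = 7 + 5 + 8 + 7 + 4 = 31.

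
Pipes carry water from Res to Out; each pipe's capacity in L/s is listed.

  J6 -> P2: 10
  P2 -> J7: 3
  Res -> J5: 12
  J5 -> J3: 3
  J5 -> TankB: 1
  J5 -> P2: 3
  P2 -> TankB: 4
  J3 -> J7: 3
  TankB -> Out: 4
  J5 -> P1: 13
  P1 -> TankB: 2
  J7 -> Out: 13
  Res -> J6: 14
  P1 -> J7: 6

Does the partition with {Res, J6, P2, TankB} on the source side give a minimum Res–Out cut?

Given cut capacity: 12 + 3 + 4 = 19.
Augment Res→J5→TankB→Out: bottleneck 1, flow now 1.
Augment Res→J6→P2→TankB→Out: bottleneck 3, flow now 4.
Augment Res→J6→P2→J7→Out: bottleneck 3, flow now 7.
Augment Res→J5→J3→J7→Out: bottleneck 3, flow now 10.
Augment Res→J5→P1→J7→Out: bottleneck 6, flow now 16.
No augmenting path remains; maximum flow = 16.
In the residual graph, reachable from Res: {Res, J6, J5, P2, P1, TankB}.
Min-cut edges: J5→J3 (3), P2→J7 (3), P1→J7 (6), TankB→Out (4); capacity 3 + 3 + 6 + 4 = 16.
Cut capacity 19 exceeds the max flow 16, so it is not minimum.

No — its capacity is 19, but the minimum cut has capacity 16.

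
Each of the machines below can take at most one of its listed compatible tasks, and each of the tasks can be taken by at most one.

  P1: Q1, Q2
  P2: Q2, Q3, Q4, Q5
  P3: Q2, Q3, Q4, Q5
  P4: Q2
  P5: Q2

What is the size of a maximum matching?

4

Unit-capacity flow: source→left, listed edges, right→sink; max matching = max flow.
Augmenting path P1→Q1 (+1); matched 1.
Augmenting path P2→Q2 (+1); matched 2.
Augmenting path P3→Q3 (+1); matched 3.
Augmenting path P4→Q2→P2→Q4 (+1); matched 4.
No augmenting path remains; maximum matching = 4.
König certificate: {P1, P2, P3, Q2} is a vertex cover of size 4 (every listed pair touches it), so no matching can be larger.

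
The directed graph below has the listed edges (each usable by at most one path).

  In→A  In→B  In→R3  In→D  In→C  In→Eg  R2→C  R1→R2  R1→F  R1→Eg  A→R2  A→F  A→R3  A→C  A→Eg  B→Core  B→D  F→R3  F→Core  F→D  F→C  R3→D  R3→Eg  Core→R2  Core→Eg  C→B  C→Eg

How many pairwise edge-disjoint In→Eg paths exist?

Assign every edge capacity 1; by Menger, the answer equals the max flow.
Path In→Eg (+1); total 1.
Path In→A→Eg (+1); total 2.
Path In→R3→Eg (+1); total 3.
Path In→C→Eg (+1); total 4.
Path In→B→Core→Eg (+1); total 5.
No residual In→Eg path; max flow = 5.
Certifying cut of size 5: {In→A, In→B, In→C, In→Eg, In→R3}.

5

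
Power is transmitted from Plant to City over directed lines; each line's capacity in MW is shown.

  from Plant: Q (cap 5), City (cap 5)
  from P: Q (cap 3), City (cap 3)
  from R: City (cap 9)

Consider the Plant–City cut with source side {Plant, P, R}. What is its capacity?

25

Edges leaving {Plant, P, R}: Plant→Q (5), Plant→City (5), P→Q (3), P→City (3), R→City (9).
Cut capacity = 5 + 5 + 3 + 3 + 9 = 25.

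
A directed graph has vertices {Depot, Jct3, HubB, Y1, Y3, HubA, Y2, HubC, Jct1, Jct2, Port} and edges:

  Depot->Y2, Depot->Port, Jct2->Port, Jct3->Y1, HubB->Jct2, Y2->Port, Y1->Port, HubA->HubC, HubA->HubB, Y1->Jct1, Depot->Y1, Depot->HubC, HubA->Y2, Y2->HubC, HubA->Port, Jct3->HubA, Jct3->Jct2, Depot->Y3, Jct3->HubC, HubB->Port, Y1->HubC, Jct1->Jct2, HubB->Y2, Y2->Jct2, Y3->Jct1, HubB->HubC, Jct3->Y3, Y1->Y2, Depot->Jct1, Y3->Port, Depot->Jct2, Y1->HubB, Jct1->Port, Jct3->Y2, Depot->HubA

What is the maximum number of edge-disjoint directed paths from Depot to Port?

Assign every edge capacity 1; by Menger, the answer equals the max flow.
Path Depot→Port (+1); total 1.
Path Depot→Y1→Port (+1); total 2.
Path Depot→Y3→Port (+1); total 3.
Path Depot→HubA→Port (+1); total 4.
Path Depot→Y2→Port (+1); total 5.
Path Depot→Jct1→Port (+1); total 6.
Path Depot→Jct2→Port (+1); total 7.
No residual Depot→Port path; max flow = 7.
Certifying cut of size 7: {Depot→HubA, Depot→Jct1, Depot→Jct2, Depot→Port, Depot→Y1, Depot→Y2, Depot→Y3}.

7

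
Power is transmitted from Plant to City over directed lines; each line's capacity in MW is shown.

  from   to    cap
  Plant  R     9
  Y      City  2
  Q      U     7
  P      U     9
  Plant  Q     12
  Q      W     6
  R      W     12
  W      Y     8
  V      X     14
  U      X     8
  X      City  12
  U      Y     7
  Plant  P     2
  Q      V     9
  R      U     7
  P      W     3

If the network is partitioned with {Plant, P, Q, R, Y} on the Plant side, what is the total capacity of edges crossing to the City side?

Edges leaving {Plant, P, Q, R, Y}: P→U (9), P→W (3), Q→U (7), Q→V (9), Q→W (6), R→U (7), R→W (12), Y→City (2).
Cut capacity = 9 + 3 + 7 + 9 + 6 + 7 + 12 + 2 = 55.

55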